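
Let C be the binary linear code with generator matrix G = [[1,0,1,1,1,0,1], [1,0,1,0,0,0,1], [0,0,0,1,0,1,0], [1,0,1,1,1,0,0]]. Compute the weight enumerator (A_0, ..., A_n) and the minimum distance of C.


Weight distribution: A_0 = 1, A_1 = 1, A_2 = 4, A_3 = 4, A_4 = 3, A_5 = 3. Minimum distance d = 1.

Enumerate all 2^4 = 16 messages m ∈ F_2^4.
For each, compute codeword c = mG in F_2^7, then tally its weight.
  m = 0000 → c = 0000000, weight = 0.
  m = 1000 → c = 1011101, weight = 5.
  m = 0100 → c = 1010001, weight = 3.
  m = 1100 → c = 0001100, weight = 2.
  m = 0010 → c = 0001010, weight = 2.
  m = 1010 → c = 1010111, weight = 5.
  m = 0110 → c = 1011011, weight = 5.
  m = 1110 → c = 0000110, weight = 2.
  m = 0001 → c = 1011100, weight = 4.
  m = 1001 → c = 0000001, weight = 1.
  m = 0101 → c = 0001101, weight = 3.
  m = 1101 → c = 1010000, weight = 2.
  m = 0011 → c = 1010110, weight = 4.
  m = 1011 → c = 0001011, weight = 3.
  m = 0111 → c = 0000111, weight = 3.
  m = 1111 → c = 1011010, weight = 4.
Tally weights:
  weight 0: 1 codewords.
  weight 1: 1 codewords.
  weight 2: 4 codewords.
  weight 3: 4 codewords.
  weight 4: 3 codewords.
  weight 5: 3 codewords.
Minimum distance d = smallest w > 0 with A_w > 0 = 1.
Sanity: Σ A_w = 16 = 2^4 = 16 ✓.


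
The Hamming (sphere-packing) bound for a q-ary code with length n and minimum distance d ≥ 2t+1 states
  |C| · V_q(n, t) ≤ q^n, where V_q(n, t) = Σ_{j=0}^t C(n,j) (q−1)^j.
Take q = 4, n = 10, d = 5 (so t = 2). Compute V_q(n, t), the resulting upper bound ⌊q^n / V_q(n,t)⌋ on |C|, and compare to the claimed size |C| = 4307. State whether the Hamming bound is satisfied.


V_q(n, t) = 436, q^n = 1048576, Hamming bound = 2404, |C| = 4307 > bound (violated).

Step 1: Compute V_q(n, t) = Σ_{j=0}^2 C(n, j) (q−1)^j.
  j = 0: C(10,0)·(3)^0 = 1·1 = 1.
  j = 1: C(10,1)·(3)^1 = 10·3 = 30.
  j = 2: C(10,2)·(3)^2 = 45·9 = 405.
  V_q(n, t) = 1 + 30 + 405 = 436.
Step 2: q^n = 4^10 = 1048576.
Step 3: Hamming bound ⌊q^n / V_q(n,t)⌋ = ⌊1048576/436⌋ = 2404.
Step 4: Compare |C| = 4307 to 2404: violated.
The claimed |C| lies above the Hamming bound, so no 4-ary code of length 10 with d ≥ 5 can have 4307 codewords.


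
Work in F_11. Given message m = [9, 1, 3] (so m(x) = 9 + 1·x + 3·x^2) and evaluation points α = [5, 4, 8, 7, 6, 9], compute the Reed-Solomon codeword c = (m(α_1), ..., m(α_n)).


c = [1, 6, 0, 9, 2, 8]

Message polynomial: m(x) = 9 + 1·x + 3·x^2 (mod 11).
For each evaluation point α_i, compute m(α_i) mod 11:
  α_1 = 5: Horner steps 3 → 5 → 1, so m(5) = 1.
  α_2 = 4: Horner steps 3 → 2 → 6, so m(4) = 6.
  α_3 = 8: Horner steps 3 → 3 → 0, so m(8) = 0.
  α_4 = 7: Horner steps 3 → 0 → 9, so m(7) = 9.
  α_5 = 6: Horner steps 3 → 8 → 2, so m(6) = 2.
  α_6 = 9: Horner steps 3 → 6 → 8, so m(9) = 8.
Codeword c = [1, 6, 0, 9, 2, 8] ∈ F_11^6.


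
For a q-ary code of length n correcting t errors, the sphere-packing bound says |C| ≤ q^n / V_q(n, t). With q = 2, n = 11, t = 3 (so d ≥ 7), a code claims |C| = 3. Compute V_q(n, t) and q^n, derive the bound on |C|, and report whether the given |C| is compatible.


V_q(n, t) = 232, q^n = 2048, Hamming bound = 8, |C| = 3 ≤ bound (satisfied).

Step 1: Compute V_q(n, t) = Σ_{j=0}^3 C(n, j) (q−1)^j.
  j = 0: C(11,0)·(1)^0 = 1·1 = 1.
  j = 1: C(11,1)·(1)^1 = 11·1 = 11.
  j = 2: C(11,2)·(1)^2 = 55·1 = 55.
  j = 3: C(11,3)·(1)^3 = 165·1 = 165.
  V_q(n, t) = 1 + 11 + 55 + 165 = 232.
Step 2: q^n = 2^11 = 2048.
Step 3: Hamming bound ⌊q^n / V_q(n,t)⌋ = ⌊2048/232⌋ = 8.
Step 4: Compare |C| = 3 to 8: satisfied.
The claimed |C| lies below the Hamming bound.


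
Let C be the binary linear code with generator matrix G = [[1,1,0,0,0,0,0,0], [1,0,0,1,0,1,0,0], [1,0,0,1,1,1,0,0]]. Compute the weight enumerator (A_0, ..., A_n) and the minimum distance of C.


Weight distribution: A_0 = 1, A_1 = 1, A_2 = 1, A_3 = 3, A_4 = 2. Minimum distance d = 1.

Enumerate all 2^3 = 8 messages m ∈ F_2^3.
For each, compute codeword c = mG in F_2^8, then tally its weight.
  m = 000 → c = 00000000, weight = 0.
  m = 100 → c = 11000000, weight = 2.
  m = 010 → c = 10010100, weight = 3.
  m = 110 → c = 01010100, weight = 3.
  m = 001 → c = 10011100, weight = 4.
  m = 101 → c = 01011100, weight = 4.
  m = 011 → c = 00001000, weight = 1.
  m = 111 → c = 11001000, weight = 3.
Tally weights:
  weight 0: 1 codewords.
  weight 1: 1 codewords.
  weight 2: 1 codewords.
  weight 3: 3 codewords.
  weight 4: 2 codewords.
Minimum distance d = smallest w > 0 with A_w > 0 = 1.
Sanity: Σ A_w = 8 = 2^3 = 8 ✓.


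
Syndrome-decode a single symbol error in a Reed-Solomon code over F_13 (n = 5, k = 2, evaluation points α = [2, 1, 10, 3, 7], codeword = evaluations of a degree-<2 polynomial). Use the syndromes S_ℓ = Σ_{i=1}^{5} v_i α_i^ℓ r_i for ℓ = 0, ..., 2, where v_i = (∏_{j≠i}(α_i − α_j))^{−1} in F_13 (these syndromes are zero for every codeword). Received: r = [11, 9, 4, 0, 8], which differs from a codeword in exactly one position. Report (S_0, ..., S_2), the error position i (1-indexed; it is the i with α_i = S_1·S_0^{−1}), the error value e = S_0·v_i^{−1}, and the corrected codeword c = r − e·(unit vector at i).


S = (4, 1, 10), error at position 3, error magnitude e = 3, c = [11, 9, 1, 0, 8].

Step 1: column multipliers v_i = (∏_{j≠i}(α_i − α_j))^{−1} mod 13.
  i = 1 (α = 2): (2−1)(2−10)(2−3)(2−7) = 1·(−8)·(−1)·(−5) = −40 ≡ 12, so v_1 = 12^{−1} = 12 (mod 13).
  i = 2 (α = 1): (1−2)(1−10)(1−3)(1−7) = (−1)·(−9)·(−2)·(−6) = 108 ≡ 4, so v_2 = 4^{−1} = 10 (mod 13).
  i = 3 (α = 10): (10−2)(10−1)(10−3)(10−7) = 8·9·7·3 = 1512 ≡ 4, so v_3 = 4^{−1} = 10 (mod 13).
  i = 4 (α = 3): (3−2)(3−1)(3−10)(3−7) = 1·2·(−7)·(−4) = 56 ≡ 4, so v_4 = 4^{−1} = 10 (mod 13).
  i = 5 (α = 7): (7−2)(7−1)(7−10)(7−3) = 5·6·(−3)·4 = −360 ≡ 4, so v_5 = 4^{−1} = 10 (mod 13).
  v = [12, 10, 10, 10, 10].
Step 2: syndromes of r = [11, 9, 4, 0, 8] (all sums mod 13).
  S_0 = Σ v_i r_i = 12·11 + 10·9 + 10·4 + 10·0 + 10·8 = 342 ≡ 4.
  S_1 = Σ v_i α_i r_i = 12·2·11 + 10·1·9 + 10·10·4 + 10·3·0 + 10·7·8 = 1314 ≡ 1.
  α_i^2 mod 13 = [4, 1, 9, 9, 10].
  S_2 = Σ v_i α_i^2 r_i = 12·4·11 + 10·1·9 + 10·9·4 + 10·9·0 + 10·10·8 = 1778 ≡ 10.
  S = (4, 1, 10) ≠ 0, so r is not a codeword (an error is present).
Step 3: locate the error. For a single error e at position i, S_ℓ = v_i·e·α_i^ℓ, so α_err = S_1/S_0.
  S_0^{−1} = 4^{−1} = 10 (mod 13), so α_err = 1·10 = 10 ≡ 10 = α_3. Error position i = 3.
  Consistency check: S_2/S_1 = 10·1 = 10 ≡ 10 = α_err ✓ (single-error assumption holds).
Step 4: error magnitude e = S_0/v_3 = S_0·∏_{j≠3}(α_3 − α_j) = 4·4 = 16 ≡ 3 (mod 13).
Step 5: correct position 3: c_3 = r_3 − e = 4 − 3 ≡ 1 (mod 13). Hence c = [11, 9, 1, 0, 8].
  Check: interpolating c through the α_i gives m(x) = 7 + 2·x (degree < 2) with m(α_i) = c_i for every i, so c is indeed a codeword.


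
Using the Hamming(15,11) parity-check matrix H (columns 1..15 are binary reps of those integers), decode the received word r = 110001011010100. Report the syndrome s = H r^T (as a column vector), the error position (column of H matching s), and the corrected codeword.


s = (0, 0, 1, 0)^T, error position = 2, corrected codeword c = 100001011010100

Compute s = H r^T mod 2 one row at a time:
  s_1 = 1 + 1 + 0 + 1 + 0 + 1 + 0 + 0 = 4 ≡ 0 (mod 2).
  s_2 = 0 + 0 + 1 + 0 + 0 + 1 + 0 + 0 = 2 ≡ 0 (mod 2).
  s_3 = 1 + 0 + 1 + 0 + 0 + 1 + 0 + 0 = 3 ≡ 1 (mod 2).
  s_4 = 1 + 0 + 0 + 0 + 1 + 1 + 1 + 0 = 4 ≡ 0 (mod 2).
s = (0, 0, 1, 0)^T — this equals column 2 of H (binary 0010), so error is at position 2.
Correct: flip bit 2 of r = 110001011010100 to get c = 100001011010100.


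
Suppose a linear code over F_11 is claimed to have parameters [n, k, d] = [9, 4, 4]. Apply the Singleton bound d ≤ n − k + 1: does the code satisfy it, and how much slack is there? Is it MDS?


Singleton RHS = n − k + 1 = 6, slack = 2, bound satisfied, not MDS.

Singleton bound: d ≤ n − k + 1.
Here n = 9, k = 4, so n − k + 1 = 6.
Given d = 4, check d ≤ 6: YES.
Slack = (n − k + 1) − d = 2.
The code is NOT MDS (slack = 2 > 0).
Description: the claimed parameters are [9, 4, 4]_11; such a code would be non-MDS.


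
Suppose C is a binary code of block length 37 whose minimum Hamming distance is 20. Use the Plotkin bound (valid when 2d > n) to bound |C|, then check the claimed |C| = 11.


Plotkin bound M ≤ 12; given |C| = 11 ≤ bound (satisfied).

Check applicability: 2d = 40, n = 37.
2d − n = 3 > 0, so Plotkin applies.
Compute d/(2d−n) = 20/3 ≈ 6.6667.
⌊d/(2d−n)⌋ = 6.
Plotkin bound: M ≤ 2·6 = 12.
Given |C| = 11, check: satisfied.
This |C| is below the Plotkin bound.


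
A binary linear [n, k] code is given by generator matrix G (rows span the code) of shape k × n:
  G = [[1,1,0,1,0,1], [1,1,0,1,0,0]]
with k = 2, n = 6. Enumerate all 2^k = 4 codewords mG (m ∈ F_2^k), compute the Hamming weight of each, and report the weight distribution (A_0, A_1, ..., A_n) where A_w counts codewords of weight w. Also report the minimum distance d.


Weight distribution: A_0 = 1, A_1 = 1, A_3 = 1, A_4 = 1. Minimum distance d = 1.

Enumerate all 2^2 = 4 messages m ∈ F_2^2.
For each, compute codeword c = mG in F_2^6, then tally its weight.
  m = 00 → c = 000000, weight = 0.
  m = 10 → c = 110101, weight = 4.
  m = 01 → c = 110100, weight = 3.
  m = 11 → c = 000001, weight = 1.
Tally weights:
  weight 0: 1 codewords.
  weight 1: 1 codewords.
  weight 3: 1 codewords.
  weight 4: 1 codewords.
Minimum distance d = smallest w > 0 with A_w > 0 = 1.
Sanity: Σ A_w = 4 = 2^2 = 4 ✓.


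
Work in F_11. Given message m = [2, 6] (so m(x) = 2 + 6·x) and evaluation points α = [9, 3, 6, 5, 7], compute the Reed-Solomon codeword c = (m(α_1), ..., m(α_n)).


c = [1, 9, 5, 10, 0]

Message polynomial: m(x) = 2 + 6·x (mod 11).
For each evaluation point α_i, compute m(α_i) mod 11:
  α_1 = 9: Horner steps 6 → 1, so m(9) = 1.
  α_2 = 3: Horner steps 6 → 9, so m(3) = 9.
  α_3 = 6: Horner steps 6 → 5, so m(6) = 5.
  α_4 = 5: Horner steps 6 → 10, so m(5) = 10.
  α_5 = 7: Horner steps 6 → 0, so m(7) = 0.
Codeword c = [1, 9, 5, 10, 0] ∈ F_11^5.


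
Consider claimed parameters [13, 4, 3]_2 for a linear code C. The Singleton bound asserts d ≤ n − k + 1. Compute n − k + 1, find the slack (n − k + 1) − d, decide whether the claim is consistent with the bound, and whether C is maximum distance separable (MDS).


Singleton RHS = n − k + 1 = 10, slack = 7, bound satisfied, not MDS.

Singleton bound: d ≤ n − k + 1.
Here n = 13, k = 4, so n − k + 1 = 10.
Given d = 3, check d ≤ 10: YES.
Slack = (n − k + 1) − d = 7.
The code is NOT MDS (slack = 7 > 0).
Description: the claimed parameters are [13, 4, 3]_2; such a code would be non-MDS.


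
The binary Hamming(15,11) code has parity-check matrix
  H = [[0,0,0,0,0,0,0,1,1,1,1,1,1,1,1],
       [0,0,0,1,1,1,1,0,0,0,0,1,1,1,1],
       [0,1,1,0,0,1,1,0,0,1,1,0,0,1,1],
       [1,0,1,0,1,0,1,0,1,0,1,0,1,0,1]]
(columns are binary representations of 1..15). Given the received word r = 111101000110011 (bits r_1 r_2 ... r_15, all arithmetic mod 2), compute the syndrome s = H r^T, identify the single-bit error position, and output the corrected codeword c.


s = (0, 0, 1, 0)^T, error position = 2, corrected codeword c = 101101000110011

Compute s = H r^T mod 2 one row at a time:
  s_1 = 0 + 0 + 1 + 1 + 0 + 0 + 1 + 1 = 4 ≡ 0 (mod 2).
  s_2 = 1 + 0 + 1 + 0 + 0 + 0 + 1 + 1 = 4 ≡ 0 (mod 2).
  s_3 = 1 + 1 + 1 + 0 + 1 + 1 + 1 + 1 = 7 ≡ 1 (mod 2).
  s_4 = 1 + 1 + 0 + 0 + 0 + 1 + 0 + 1 = 4 ≡ 0 (mod 2).
s = (0, 0, 1, 0)^T — this equals column 2 of H (binary 0010), so error is at position 2.
Correct: flip bit 2 of r = 111101000110011 to get c = 101101000110011.


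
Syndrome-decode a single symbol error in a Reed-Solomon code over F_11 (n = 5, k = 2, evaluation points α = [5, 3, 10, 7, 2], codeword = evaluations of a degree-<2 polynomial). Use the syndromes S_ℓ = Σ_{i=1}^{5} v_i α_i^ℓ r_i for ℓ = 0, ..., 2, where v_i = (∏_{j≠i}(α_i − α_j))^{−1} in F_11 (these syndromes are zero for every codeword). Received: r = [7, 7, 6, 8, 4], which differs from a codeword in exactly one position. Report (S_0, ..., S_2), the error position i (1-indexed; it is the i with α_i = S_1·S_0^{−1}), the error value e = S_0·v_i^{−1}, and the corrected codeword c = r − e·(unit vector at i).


S = (1, 5, 3), error at position 1, error magnitude e = 5, c = [2, 7, 6, 8, 4].

Step 1: column multipliers v_i = (∏_{j≠i}(α_i − α_j))^{−1} mod 11.
  i = 1 (α = 5): (5−3)(5−10)(5−7)(5−2) = 2·(−5)·(−2)·3 = 60 ≡ 5, so v_1 = 5^{−1} = 9 (mod 11).
  i = 2 (α = 3): (3−5)(3−10)(3−7)(3−2) = (−2)·(−7)·(−4)·1 = −56 ≡ 10, so v_2 = 10^{−1} = 10 (mod 11).
  i = 3 (α = 10): (10−5)(10−3)(10−7)(10−2) = 5·7·3·8 = 840 ≡ 4, so v_3 = 4^{−1} = 3 (mod 11).
  i = 4 (α = 7): (7−5)(7−3)(7−10)(7−2) = 2·4·(−3)·5 = −120 ≡ 1, so v_4 = 1^{−1} = 1 (mod 11).
  i = 5 (α = 2): (2−5)(2−3)(2−10)(2−7) = (−3)·(−1)·(−8)·(−5) = 120 ≡ 10, so v_5 = 10^{−1} = 10 (mod 11).
  v = [9, 10, 3, 1, 10].
Step 2: syndromes of r = [7, 7, 6, 8, 4] (all sums mod 11).
  S_0 = Σ v_i r_i = 9·7 + 10·7 + 3·6 + 1·8 + 10·4 = 199 ≡ 1.
  S_1 = Σ v_i α_i r_i = 9·5·7 + 10·3·7 + 3·10·6 + 1·7·8 + 10·2·4 = 841 ≡ 5.
  α_i^2 mod 11 = [3, 9, 1, 5, 4].
  S_2 = Σ v_i α_i^2 r_i = 9·3·7 + 10·9·7 + 3·1·6 + 1·5·8 + 10·4·4 = 1037 ≡ 3.
  S = (1, 5, 3) ≠ 0, so r is not a codeword (an error is present).
Step 3: locate the error. For a single error e at position i, S_ℓ = v_i·e·α_i^ℓ, so α_err = S_1/S_0.
  S_0^{−1} = 1^{−1} = 1 (mod 11), so α_err = 5·1 = 5 ≡ 5 = α_1. Error position i = 1.
  Consistency check: S_2/S_1 = 3·9 = 27 ≡ 5 = α_err ✓ (single-error assumption holds).
Step 4: error magnitude e = S_0/v_1 = S_0·∏_{j≠1}(α_1 − α_j) = 1·5 = 5 ≡ 5 (mod 11).
Step 5: correct position 1: c_1 = r_1 − e = 7 − 5 ≡ 2 (mod 11). Hence c = [2, 7, 6, 8, 4].
  Check: interpolating c through the α_i gives m(x) = 9 + 3·x (degree < 2) with m(α_i) = c_i for every i, so c is indeed a codeword.


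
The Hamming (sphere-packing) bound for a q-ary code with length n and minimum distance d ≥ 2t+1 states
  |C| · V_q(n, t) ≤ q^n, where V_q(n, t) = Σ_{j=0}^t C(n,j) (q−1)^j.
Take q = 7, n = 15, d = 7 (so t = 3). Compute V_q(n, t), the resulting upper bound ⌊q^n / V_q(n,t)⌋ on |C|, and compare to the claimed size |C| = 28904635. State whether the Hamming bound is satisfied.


V_q(n, t) = 102151, q^n = 4747561509943, Hamming bound = 46475918, |C| = 28904635 ≤ bound (satisfied).

Step 1: Compute V_q(n, t) = Σ_{j=0}^3 C(n, j) (q−1)^j.
  j = 0: C(15,0)·(6)^0 = 1·1 = 1.
  j = 1: C(15,1)·(6)^1 = 15·6 = 90.
  j = 2: C(15,2)·(6)^2 = 105·36 = 3780.
  j = 3: C(15,3)·(6)^3 = 455·216 = 98280.
  V_q(n, t) = 1 + 90 + 3780 + 98280 = 102151.
Step 2: q^n = 7^15 = 4747561509943.
Step 3: Hamming bound ⌊q^n / V_q(n,t)⌋ = ⌊4747561509943/102151⌋ = 46475918.
Step 4: Compare |C| = 28904635 to 46475918: satisfied.
The claimed |C| lies below the Hamming bound.


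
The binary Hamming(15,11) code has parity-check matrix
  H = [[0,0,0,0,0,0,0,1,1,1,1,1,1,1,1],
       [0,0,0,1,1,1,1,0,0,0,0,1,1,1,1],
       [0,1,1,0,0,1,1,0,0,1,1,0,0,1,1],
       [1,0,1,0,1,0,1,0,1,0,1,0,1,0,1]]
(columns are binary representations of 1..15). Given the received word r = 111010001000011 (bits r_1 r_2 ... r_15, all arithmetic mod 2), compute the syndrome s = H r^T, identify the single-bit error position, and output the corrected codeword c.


s = (1, 1, 0, 1)^T, error position = 13, corrected codeword c = 111010001000111

Compute s = H r^T mod 2 one row at a time:
  s_1 = 0 + 1 + 0 + 0 + 0 + 0 + 1 + 1 = 3 ≡ 1 (mod 2).
  s_2 = 0 + 1 + 0 + 0 + 0 + 0 + 1 + 1 = 3 ≡ 1 (mod 2).
  s_3 = 1 + 1 + 0 + 0 + 0 + 0 + 1 + 1 = 4 ≡ 0 (mod 2).
  s_4 = 1 + 1 + 1 + 0 + 1 + 0 + 0 + 1 = 5 ≡ 1 (mod 2).
s = (1, 1, 0, 1)^T — this equals column 13 of H (binary 1101), so error is at position 13.
Correct: flip bit 13 of r = 111010001000011 to get c = 111010001000111.


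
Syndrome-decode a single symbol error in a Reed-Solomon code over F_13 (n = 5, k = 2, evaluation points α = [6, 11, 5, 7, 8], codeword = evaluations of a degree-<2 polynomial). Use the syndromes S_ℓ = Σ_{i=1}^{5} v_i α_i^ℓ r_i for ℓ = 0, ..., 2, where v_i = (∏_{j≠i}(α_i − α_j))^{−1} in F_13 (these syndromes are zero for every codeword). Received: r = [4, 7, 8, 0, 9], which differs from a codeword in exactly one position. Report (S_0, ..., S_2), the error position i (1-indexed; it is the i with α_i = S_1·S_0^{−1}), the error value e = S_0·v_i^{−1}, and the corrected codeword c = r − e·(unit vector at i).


S = (4, 5, 3), error at position 2, error magnitude e = 10, c = [4, 10, 8, 0, 9].

Step 1: column multipliers v_i = (∏_{j≠i}(α_i − α_j))^{−1} mod 13.
  i = 1 (α = 6): (6−11)(6−5)(6−7)(6−8) = (−5)·1·(−1)·(−2) = −10 ≡ 3, so v_1 = 3^{−1} = 9 (mod 13).
  i = 2 (α = 11): (11−6)(11−5)(11−7)(11−8) = 5·6·4·3 = 360 ≡ 9, so v_2 = 9^{−1} = 3 (mod 13).
  i = 3 (α = 5): (5−6)(5−11)(5−7)(5−8) = (−1)·(−6)·(−2)·(−3) = 36 ≡ 10, so v_3 = 10^{−1} = 4 (mod 13).
  i = 4 (α = 7): (7−6)(7−11)(7−5)(7−8) = 1·(−4)·2·(−1) = 8 ≡ 8, so v_4 = 8^{−1} = 5 (mod 13).
  i = 5 (α = 8): (8−6)(8−11)(8−5)(8−7) = 2·(−3)·3·1 = −18 ≡ 8, so v_5 = 8^{−1} = 5 (mod 13).
  v = [9, 3, 4, 5, 5].
Step 2: syndromes of r = [4, 7, 8, 0, 9] (all sums mod 13).
  S_0 = Σ v_i r_i = 9·4 + 3·7 + 4·8 + 5·0 + 5·9 = 134 ≡ 4.
  S_1 = Σ v_i α_i r_i = 9·6·4 + 3·11·7 + 4·5·8 + 5·7·0 + 5·8·9 = 967 ≡ 5.
  α_i^2 mod 13 = [10, 4, 12, 10, 12].
  S_2 = Σ v_i α_i^2 r_i = 9·10·4 + 3·4·7 + 4·12·8 + 5·10·0 + 5·12·9 = 1368 ≡ 3.
  S = (4, 5, 3) ≠ 0, so r is not a codeword (an error is present).
Step 3: locate the error. For a single error e at position i, S_ℓ = v_i·e·α_i^ℓ, so α_err = S_1/S_0.
  S_0^{−1} = 4^{−1} = 10 (mod 13), so α_err = 5·10 = 50 ≡ 11 = α_2. Error position i = 2.
  Consistency check: S_2/S_1 = 3·8 = 24 ≡ 11 = α_err ✓ (single-error assumption holds).
Step 4: error magnitude e = S_0/v_2 = S_0·∏_{j≠2}(α_2 − α_j) = 4·9 = 36 ≡ 10 (mod 13).
Step 5: correct position 2: c_2 = r_2 − e = 7 − 10 ≡ 10 (mod 13). Hence c = [4, 10, 8, 0, 9].
  Check: interpolating c through the α_i gives m(x) = 2 + 9·x (degree < 2) with m(α_i) = c_i for every i, so c is indeed a codeword.


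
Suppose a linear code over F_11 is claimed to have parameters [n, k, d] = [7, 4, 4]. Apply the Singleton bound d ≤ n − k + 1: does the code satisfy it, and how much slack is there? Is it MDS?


Singleton RHS = n − k + 1 = 4, slack = 0, bound satisfied, MDS.

Singleton bound: d ≤ n − k + 1.
Here n = 7, k = 4, so n − k + 1 = 4.
Given d = 4, check d ≤ 4: YES.
Slack = (n − k + 1) − d = 0.
The code is MDS (slack = 0).
Description: the claimed parameters are [7, 4, 4]_11; such a code would be MDS (meets Singleton bound).


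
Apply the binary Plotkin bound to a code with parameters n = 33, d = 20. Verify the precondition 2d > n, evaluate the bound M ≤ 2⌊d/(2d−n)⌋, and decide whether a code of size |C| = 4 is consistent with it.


Plotkin bound M ≤ 4; given |C| = 4 ≤ bound (satisfied).

Check applicability: 2d = 40, n = 33.
2d − n = 7 > 0, so Plotkin applies.
Compute d/(2d−n) = 20/7 ≈ 2.8571.
⌊d/(2d−n)⌋ = 2.
Plotkin bound: M ≤ 2·2 = 4.
Given |C| = 4, check: satisfied.
This |C| is at the Plotkin bound.


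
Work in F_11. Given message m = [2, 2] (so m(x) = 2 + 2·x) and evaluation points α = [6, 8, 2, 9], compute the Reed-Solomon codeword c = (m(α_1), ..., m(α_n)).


c = [3, 7, 6, 9]

Message polynomial: m(x) = 2 + 2·x (mod 11).
For each evaluation point α_i, compute m(α_i) mod 11:
  α_1 = 6: Horner steps 2 → 3, so m(6) = 3.
  α_2 = 8: Horner steps 2 → 7, so m(8) = 7.
  α_3 = 2: Horner steps 2 → 6, so m(2) = 6.
  α_4 = 9: Horner steps 2 → 9, so m(9) = 9.
Codeword c = [3, 7, 6, 9] ∈ F_11^4.


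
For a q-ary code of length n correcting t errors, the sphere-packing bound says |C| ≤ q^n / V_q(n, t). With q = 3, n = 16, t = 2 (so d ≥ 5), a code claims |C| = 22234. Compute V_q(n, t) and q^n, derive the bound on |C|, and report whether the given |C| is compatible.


V_q(n, t) = 513, q^n = 43046721, Hamming bound = 83911, |C| = 22234 ≤ bound (satisfied).

Step 1: Compute V_q(n, t) = Σ_{j=0}^2 C(n, j) (q−1)^j.
  j = 0: C(16,0)·(2)^0 = 1·1 = 1.
  j = 1: C(16,1)·(2)^1 = 16·2 = 32.
  j = 2: C(16,2)·(2)^2 = 120·4 = 480.
  V_q(n, t) = 1 + 32 + 480 = 513.
Step 2: q^n = 3^16 = 43046721.
Step 3: Hamming bound ⌊q^n / V_q(n,t)⌋ = ⌊43046721/513⌋ = 83911.
Step 4: Compare |C| = 22234 to 83911: satisfied.
The claimed |C| lies below the Hamming bound.


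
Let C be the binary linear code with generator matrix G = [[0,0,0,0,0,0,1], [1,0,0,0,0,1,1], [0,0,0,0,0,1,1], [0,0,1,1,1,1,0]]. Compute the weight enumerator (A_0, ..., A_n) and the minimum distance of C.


Weight distribution: A_0 = 1, A_1 = 3, A_2 = 3, A_3 = 2, A_4 = 3, A_5 = 3, A_6 = 1. Minimum distance d = 1.

Enumerate all 2^4 = 16 messages m ∈ F_2^4.
For each, compute codeword c = mG in F_2^7, then tally its weight.
  m = 0000 → c = 0000000, weight = 0.
  m = 1000 → c = 0000001, weight = 1.
  m = 0100 → c = 1000011, weight = 3.
  m = 1100 → c = 1000010, weight = 2.
  m = 0010 → c = 0000011, weight = 2.
  m = 1010 → c = 0000010, weight = 1.
  m = 0110 → c = 1000000, weight = 1.
  m = 1110 → c = 1000001, weight = 2.
  m = 0001 → c = 0011110, weight = 4.
  m = 1001 → c = 0011111, weight = 5.
  m = 0101 → c = 1011101, weight = 5.
  m = 1101 → c = 1011100, weight = 4.
  m = 0011 → c = 0011101, weight = 4.
  m = 1011 → c = 0011100, weight = 3.
  m = 0111 → c = 1011110, weight = 5.
  m = 1111 → c = 1011111, weight = 6.
Tally weights:
  weight 0: 1 codewords.
  weight 1: 3 codewords.
  weight 2: 3 codewords.
  weight 3: 2 codewords.
  weight 4: 3 codewords.
  weight 5: 3 codewords.
  weight 6: 1 codewords.
Minimum distance d = smallest w > 0 with A_w > 0 = 1.
Sanity: Σ A_w = 16 = 2^4 = 16 ✓.


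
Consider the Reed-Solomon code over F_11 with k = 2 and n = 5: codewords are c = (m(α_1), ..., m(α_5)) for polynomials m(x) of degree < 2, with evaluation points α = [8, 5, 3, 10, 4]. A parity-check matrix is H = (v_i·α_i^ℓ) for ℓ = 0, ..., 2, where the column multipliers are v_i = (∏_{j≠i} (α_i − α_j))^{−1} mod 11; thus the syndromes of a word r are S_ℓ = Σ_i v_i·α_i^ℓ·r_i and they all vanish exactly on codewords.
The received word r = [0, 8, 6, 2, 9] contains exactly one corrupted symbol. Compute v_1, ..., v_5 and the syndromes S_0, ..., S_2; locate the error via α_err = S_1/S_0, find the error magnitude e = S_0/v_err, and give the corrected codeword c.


S = (10, 7, 6), error at position 5, error magnitude e = 2, c = [0, 8, 6, 2, 7].

Step 1: column multipliers v_i = (∏_{j≠i}(α_i − α_j))^{−1} mod 11.
  i = 1 (α = 8): (8−5)(8−3)(8−10)(8−4) = 3·5·(−2)·4 = −120 ≡ 1, so v_1 = 1^{−1} = 1 (mod 11).
  i = 2 (α = 5): (5−8)(5−3)(5−10)(5−4) = (−3)·2·(−5)·1 = 30 ≡ 8, so v_2 = 8^{−1} = 7 (mod 11).
  i = 3 (α = 3): (3−8)(3−5)(3−10)(3−4) = (−5)·(−2)·(−7)·(−1) = 70 ≡ 4, so v_3 = 4^{−1} = 3 (mod 11).
  i = 4 (α = 10): (10−8)(10−5)(10−3)(10−4) = 2·5·7·6 = 420 ≡ 2, so v_4 = 2^{−1} = 6 (mod 11).
  i = 5 (α = 4): (4−8)(4−5)(4−3)(4−10) = (−4)·(−1)·1·(−6) = −24 ≡ 9, so v_5 = 9^{−1} = 5 (mod 11).
  v = [1, 7, 3, 6, 5].
Step 2: syndromes of r = [0, 8, 6, 2, 9] (all sums mod 11).
  S_0 = Σ v_i r_i = 1·0 + 7·8 + 3·6 + 6·2 + 5·9 = 131 ≡ 10.
  S_1 = Σ v_i α_i r_i = 1·8·0 + 7·5·8 + 3·3·6 + 6·10·2 + 5·4·9 = 634 ≡ 7.
  α_i^2 mod 11 = [9, 3, 9, 1, 5].
  S_2 = Σ v_i α_i^2 r_i = 1·9·0 + 7·3·8 + 3·9·6 + 6·1·2 + 5·5·9 = 567 ≡ 6.
  S = (10, 7, 6) ≠ 0, so r is not a codeword (an error is present).
Step 3: locate the error. For a single error e at position i, S_ℓ = v_i·e·α_i^ℓ, so α_err = S_1/S_0.
  S_0^{−1} = 10^{−1} = 10 (mod 11), so α_err = 7·10 = 70 ≡ 4 = α_5. Error position i = 5.
  Consistency check: S_2/S_1 = 6·8 = 48 ≡ 4 = α_err ✓ (single-error assumption holds).
Step 4: error magnitude e = S_0/v_5 = S_0·∏_{j≠5}(α_5 − α_j) = 10·9 = 90 ≡ 2 (mod 11).
Step 5: correct position 5: c_5 = r_5 − e = 9 − 2 ≡ 7 (mod 11). Hence c = [0, 8, 6, 2, 7].
  Check: interpolating c through the α_i gives m(x) = 3 + 1·x (degree < 2) with m(α_i) = c_i for every i, so c is indeed a codeword.


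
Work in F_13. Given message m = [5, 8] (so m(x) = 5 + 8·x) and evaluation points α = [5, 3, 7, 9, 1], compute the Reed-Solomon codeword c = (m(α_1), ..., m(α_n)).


c = [6, 3, 9, 12, 0]

Message polynomial: m(x) = 5 + 8·x (mod 13).
For each evaluation point α_i, compute m(α_i) mod 13:
  α_1 = 5: Horner steps 8 → 6, so m(5) = 6.
  α_2 = 3: Horner steps 8 → 3, so m(3) = 3.
  α_3 = 7: Horner steps 8 → 9, so m(7) = 9.
  α_4 = 9: Horner steps 8 → 12, so m(9) = 12.
  α_5 = 1: Horner steps 8 → 0, so m(1) = 0.
Codeword c = [6, 3, 9, 12, 0] ∈ F_13^5.


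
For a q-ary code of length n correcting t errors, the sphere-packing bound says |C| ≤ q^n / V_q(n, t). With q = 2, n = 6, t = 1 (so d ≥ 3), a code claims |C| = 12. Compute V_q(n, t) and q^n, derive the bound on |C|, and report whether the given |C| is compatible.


V_q(n, t) = 7, q^n = 64, Hamming bound = 9, |C| = 12 > bound (violated).

Step 1: Compute V_q(n, t) = Σ_{j=0}^1 C(n, j) (q−1)^j.
  j = 0: C(6,0)·(1)^0 = 1·1 = 1.
  j = 1: C(6,1)·(1)^1 = 6·1 = 6.
  V_q(n, t) = 1 + 6 = 7.
Step 2: q^n = 2^6 = 64.
Step 3: Hamming bound ⌊q^n / V_q(n,t)⌋ = ⌊64/7⌋ = 9.
Step 4: Compare |C| = 12 to 9: violated.
The claimed |C| lies above the Hamming bound, so no 2-ary code of length 6 with d ≥ 3 can have 12 codewords.


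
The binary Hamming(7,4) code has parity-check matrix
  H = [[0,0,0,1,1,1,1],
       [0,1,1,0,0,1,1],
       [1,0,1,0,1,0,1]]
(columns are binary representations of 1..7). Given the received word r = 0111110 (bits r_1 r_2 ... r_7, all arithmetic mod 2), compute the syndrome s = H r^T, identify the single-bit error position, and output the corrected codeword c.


s = (1, 1, 0)^T, error position = 6, corrected codeword c = 0111100

Compute s = H r^T mod 2 one row at a time:
  s_1 = 1 + 1 + 1 + 0 = 3 ≡ 1 (mod 2).
  s_2 = 1 + 1 + 1 + 0 = 3 ≡ 1 (mod 2).
  s_3 = 0 + 1 + 1 + 0 = 2 ≡ 0 (mod 2).
s = (1, 1, 0)^T — this equals column 6 of H (binary 110), so error is at position 6.
Correct: flip bit 6 of r = 0111110 to get c = 0111100.


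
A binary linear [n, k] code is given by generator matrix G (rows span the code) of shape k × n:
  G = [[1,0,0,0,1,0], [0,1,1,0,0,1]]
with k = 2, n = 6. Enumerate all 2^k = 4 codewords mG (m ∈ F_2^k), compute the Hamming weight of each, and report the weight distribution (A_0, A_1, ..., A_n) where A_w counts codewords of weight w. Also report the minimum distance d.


Weight distribution: A_0 = 1, A_2 = 1, A_3 = 1, A_5 = 1. Minimum distance d = 2.

Enumerate all 2^2 = 4 messages m ∈ F_2^2.
For each, compute codeword c = mG in F_2^6, then tally its weight.
  m = 00 → c = 000000, weight = 0.
  m = 10 → c = 100010, weight = 2.
  m = 01 → c = 011001, weight = 3.
  m = 11 → c = 111011, weight = 5.
Tally weights:
  weight 0: 1 codewords.
  weight 2: 1 codewords.
  weight 3: 1 codewords.
  weight 5: 1 codewords.
Minimum distance d = smallest w > 0 with A_w > 0 = 2.
Sanity: Σ A_w = 4 = 2^2 = 4 ✓.


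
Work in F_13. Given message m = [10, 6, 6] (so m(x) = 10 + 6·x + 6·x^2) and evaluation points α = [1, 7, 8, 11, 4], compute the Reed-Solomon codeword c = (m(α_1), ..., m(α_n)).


c = [9, 8, 0, 9, 0]

Message polynomial: m(x) = 10 + 6·x + 6·x^2 (mod 13).
For each evaluation point α_i, compute m(α_i) mod 13:
  α_1 = 1: Horner steps 6 → 12 → 9, so m(1) = 9.
  α_2 = 7: Horner steps 6 → 9 → 8, so m(7) = 8.
  α_3 = 8: Horner steps 6 → 2 → 0, so m(8) = 0.
  α_4 = 11: Horner steps 6 → 7 → 9, so m(11) = 9.
  α_5 = 4: Horner steps 6 → 4 → 0, so m(4) = 0.
Codeword c = [9, 8, 0, 9, 0] ∈ F_13^5.


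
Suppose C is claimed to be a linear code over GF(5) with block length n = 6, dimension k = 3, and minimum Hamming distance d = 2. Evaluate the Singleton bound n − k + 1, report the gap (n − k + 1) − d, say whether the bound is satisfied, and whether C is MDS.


Singleton RHS = n − k + 1 = 4, slack = 2, bound satisfied, not MDS.

Singleton bound: d ≤ n − k + 1.
Here n = 6, k = 3, so n − k + 1 = 4.
Given d = 2, check d ≤ 4: YES.
Slack = (n − k + 1) − d = 2.
The code is NOT MDS (slack = 2 > 0).
Description: the claimed parameters are [6, 3, 2]_5; such a code would be non-MDS.


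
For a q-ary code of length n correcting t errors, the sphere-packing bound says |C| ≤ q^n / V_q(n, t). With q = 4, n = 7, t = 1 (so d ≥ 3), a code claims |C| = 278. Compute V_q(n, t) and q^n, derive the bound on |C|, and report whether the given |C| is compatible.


V_q(n, t) = 22, q^n = 16384, Hamming bound = 744, |C| = 278 ≤ bound (satisfied).

Step 1: Compute V_q(n, t) = Σ_{j=0}^1 C(n, j) (q−1)^j.
  j = 0: C(7,0)·(3)^0 = 1·1 = 1.
  j = 1: C(7,1)·(3)^1 = 7·3 = 21.
  V_q(n, t) = 1 + 21 = 22.
Step 2: q^n = 4^7 = 16384.
Step 3: Hamming bound ⌊q^n / V_q(n,t)⌋ = ⌊16384/22⌋ = 744.
Step 4: Compare |C| = 278 to 744: satisfied.
The claimed |C| lies below the Hamming bound.


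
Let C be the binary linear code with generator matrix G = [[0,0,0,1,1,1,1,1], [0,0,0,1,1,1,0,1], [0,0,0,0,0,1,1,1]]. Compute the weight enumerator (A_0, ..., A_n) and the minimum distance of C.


Weight distribution: A_0 = 1, A_1 = 1, A_2 = 2, A_3 = 2, A_4 = 1, A_5 = 1. Minimum distance d = 1.

Enumerate all 2^3 = 8 messages m ∈ F_2^3.
For each, compute codeword c = mG in F_2^8, then tally its weight.
  m = 000 → c = 00000000, weight = 0.
  m = 100 → c = 00011111, weight = 5.
  m = 010 → c = 00011101, weight = 4.
  m = 110 → c = 00000010, weight = 1.
  m = 001 → c = 00000111, weight = 3.
  m = 101 → c = 00011000, weight = 2.
  m = 011 → c = 00011010, weight = 3.
  m = 111 → c = 00000101, weight = 2.
Tally weights:
  weight 0: 1 codewords.
  weight 1: 1 codewords.
  weight 2: 2 codewords.
  weight 3: 2 codewords.
  weight 4: 1 codewords.
  weight 5: 1 codewords.
Minimum distance d = smallest w > 0 with A_w > 0 = 1.
Sanity: Σ A_w = 8 = 2^3 = 8 ✓.


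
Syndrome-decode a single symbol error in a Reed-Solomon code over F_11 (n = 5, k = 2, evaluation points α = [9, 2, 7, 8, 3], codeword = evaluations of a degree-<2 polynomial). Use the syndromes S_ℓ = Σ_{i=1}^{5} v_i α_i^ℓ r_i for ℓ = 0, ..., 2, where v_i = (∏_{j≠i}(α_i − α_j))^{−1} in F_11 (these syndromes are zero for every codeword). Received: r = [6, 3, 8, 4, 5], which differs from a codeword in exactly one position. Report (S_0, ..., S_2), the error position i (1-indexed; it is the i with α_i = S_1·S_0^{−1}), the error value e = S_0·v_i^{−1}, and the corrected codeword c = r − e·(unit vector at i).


S = (4, 6, 9), error at position 3, error magnitude e = 6, c = [6, 3, 2, 4, 5].

Step 1: column multipliers v_i = (∏_{j≠i}(α_i − α_j))^{−1} mod 11.
  i = 1 (α = 9): (9−2)(9−7)(9−8)(9−3) = 7·2·1·6 = 84 ≡ 7, so v_1 = 7^{−1} = 8 (mod 11).
  i = 2 (α = 2): (2−9)(2−7)(2−8)(2−3) = (−7)·(−5)·(−6)·(−1) = 210 ≡ 1, so v_2 = 1^{−1} = 1 (mod 11).
  i = 3 (α = 7): (7−9)(7−2)(7−8)(7−3) = (−2)·5·(−1)·4 = 40 ≡ 7, so v_3 = 7^{−1} = 8 (mod 11).
  i = 4 (α = 8): (8−9)(8−2)(8−7)(8−3) = (−1)·6·1·5 = −30 ≡ 3, so v_4 = 3^{−1} = 4 (mod 11).
  i = 5 (α = 3): (3−9)(3−2)(3−7)(3−8) = (−6)·1·(−4)·(−5) = −120 ≡ 1, so v_5 = 1^{−1} = 1 (mod 11).
  v = [8, 1, 8, 4, 1].
Step 2: syndromes of r = [6, 3, 8, 4, 5] (all sums mod 11).
  S_0 = Σ v_i r_i = 8·6 + 1·3 + 8·8 + 4·4 + 1·5 = 136 ≡ 4.
  S_1 = Σ v_i α_i r_i = 8·9·6 + 1·2·3 + 8·7·8 + 4·8·4 + 1·3·5 = 1029 ≡ 6.
  α_i^2 mod 11 = [4, 4, 5, 9, 9].
  S_2 = Σ v_i α_i^2 r_i = 8·4·6 + 1·4·3 + 8·5·8 + 4·9·4 + 1·9·5 = 713 ≡ 9.
  S = (4, 6, 9) ≠ 0, so r is not a codeword (an error is present).
Step 3: locate the error. For a single error e at position i, S_ℓ = v_i·e·α_i^ℓ, so α_err = S_1/S_0.
  S_0^{−1} = 4^{−1} = 3 (mod 11), so α_err = 6·3 = 18 ≡ 7 = α_3. Error position i = 3.
  Consistency check: S_2/S_1 = 9·2 = 18 ≡ 7 = α_err ✓ (single-error assumption holds).
Step 4: error magnitude e = S_0/v_3 = S_0·∏_{j≠3}(α_3 − α_j) = 4·7 = 28 ≡ 6 (mod 11).
Step 5: correct position 3: c_3 = r_3 − e = 8 − 6 ≡ 2 (mod 11). Hence c = [6, 3, 2, 4, 5].
  Check: interpolating c through the α_i gives m(x) = 10 + 2·x (degree < 2) with m(α_i) = c_i for every i, so c is indeed a codeword.


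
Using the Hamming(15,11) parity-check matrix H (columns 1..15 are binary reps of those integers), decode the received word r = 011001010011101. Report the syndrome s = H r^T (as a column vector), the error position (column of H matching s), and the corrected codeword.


s = (1, 0, 1, 0)^T, error position = 10, corrected codeword c = 011001010111101

Compute s = H r^T mod 2 one row at a time:
  s_1 = 1 + 0 + 0 + 1 + 1 + 1 + 0 + 1 = 5 ≡ 1 (mod 2).
  s_2 = 0 + 0 + 1 + 0 + 1 + 1 + 0 + 1 = 4 ≡ 0 (mod 2).
  s_3 = 1 + 1 + 1 + 0 + 0 + 1 + 0 + 1 = 5 ≡ 1 (mod 2).
  s_4 = 0 + 1 + 0 + 0 + 0 + 1 + 1 + 1 = 4 ≡ 0 (mod 2).
s = (1, 0, 1, 0)^T — this equals column 10 of H (binary 1010), so error is at position 10.
Correct: flip bit 10 of r = 011001010011101 to get c = 011001010111101.


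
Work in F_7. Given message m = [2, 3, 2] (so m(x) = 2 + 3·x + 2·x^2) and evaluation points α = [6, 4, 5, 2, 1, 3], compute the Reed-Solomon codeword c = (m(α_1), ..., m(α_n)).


c = [1, 4, 4, 2, 0, 1]

Message polynomial: m(x) = 2 + 3·x + 2·x^2 (mod 7).
For each evaluation point α_i, compute m(α_i) mod 7:
  α_1 = 6: Horner steps 2 → 1 → 1, so m(6) = 1.
  α_2 = 4: Horner steps 2 → 4 → 4, so m(4) = 4.
  α_3 = 5: Horner steps 2 → 6 → 4, so m(5) = 4.
  α_4 = 2: Horner steps 2 → 0 → 2, so m(2) = 2.
  α_5 = 1: Horner steps 2 → 5 → 0, so m(1) = 0.
  α_6 = 3: Horner steps 2 → 2 → 1, so m(3) = 1.
Codeword c = [1, 4, 4, 2, 0, 1] ∈ F_7^6.


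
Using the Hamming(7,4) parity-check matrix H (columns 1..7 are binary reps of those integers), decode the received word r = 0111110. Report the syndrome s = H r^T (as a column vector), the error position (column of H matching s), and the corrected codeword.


s = (1, 1, 0)^T, error position = 6, corrected codeword c = 0111100

Compute s = H r^T mod 2 one row at a time:
  s_1 = 1 + 1 + 1 + 0 = 3 ≡ 1 (mod 2).
  s_2 = 1 + 1 + 1 + 0 = 3 ≡ 1 (mod 2).
  s_3 = 0 + 1 + 1 + 0 = 2 ≡ 0 (mod 2).
s = (1, 1, 0)^T — this equals column 6 of H (binary 110), so error is at position 6.
Correct: flip bit 6 of r = 0111110 to get c = 0111100.


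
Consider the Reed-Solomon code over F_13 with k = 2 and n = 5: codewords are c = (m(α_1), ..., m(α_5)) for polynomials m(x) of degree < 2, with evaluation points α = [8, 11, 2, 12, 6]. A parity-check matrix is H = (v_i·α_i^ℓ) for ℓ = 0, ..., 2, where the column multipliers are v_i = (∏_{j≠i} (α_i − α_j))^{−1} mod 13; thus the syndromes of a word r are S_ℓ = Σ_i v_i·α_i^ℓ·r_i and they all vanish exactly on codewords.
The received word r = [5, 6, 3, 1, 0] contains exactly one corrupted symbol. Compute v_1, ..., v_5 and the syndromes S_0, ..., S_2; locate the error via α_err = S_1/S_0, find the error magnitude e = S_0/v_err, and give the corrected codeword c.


S = (2, 11, 2), error at position 4, error magnitude e = 12, c = [5, 6, 3, 2, 0].

Step 1: column multipliers v_i = (∏_{j≠i}(α_i − α_j))^{−1} mod 13.
  i = 1 (α = 8): (8−11)(8−2)(8−12)(8−6) = (−3)·6·(−4)·2 = 144 ≡ 1, so v_1 = 1^{−1} = 1 (mod 13).
  i = 2 (α = 11): (11−8)(11−2)(11−12)(11−6) = 3·9·(−1)·5 = −135 ≡ 8, so v_2 = 8^{−1} = 5 (mod 13).
  i = 3 (α = 2): (2−8)(2−11)(2−12)(2−6) = (−6)·(−9)·(−10)·(−4) = 2160 ≡ 2, so v_3 = 2^{−1} = 7 (mod 13).
  i = 4 (α = 12): (12−8)(12−11)(12−2)(12−6) = 4·1·10·6 = 240 ≡ 6, so v_4 = 6^{−1} = 11 (mod 13).
  i = 5 (α = 6): (6−8)(6−11)(6−2)(6−12) = (−2)·(−5)·4·(−6) = −240 ≡ 7, so v_5 = 7^{−1} = 2 (mod 13).
  v = [1, 5, 7, 11, 2].
Step 2: syndromes of r = [5, 6, 3, 1, 0] (all sums mod 13).
  S_0 = Σ v_i r_i = 1·5 + 5·6 + 7·3 + 11·1 + 2·0 = 67 ≡ 2.
  S_1 = Σ v_i α_i r_i = 1·8·5 + 5·11·6 + 7·2·3 + 11·12·1 + 2·6·0 = 544 ≡ 11.
  α_i^2 mod 13 = [12, 4, 4, 1, 10].
  S_2 = Σ v_i α_i^2 r_i = 1·12·5 + 5·4·6 + 7·4·3 + 11·1·1 + 2·10·0 = 275 ≡ 2.
  S = (2, 11, 2) ≠ 0, so r is not a codeword (an error is present).
Step 3: locate the error. For a single error e at position i, S_ℓ = v_i·e·α_i^ℓ, so α_err = S_1/S_0.
  S_0^{−1} = 2^{−1} = 7 (mod 13), so α_err = 11·7 = 77 ≡ 12 = α_4. Error position i = 4.
  Consistency check: S_2/S_1 = 2·6 = 12 ≡ 12 = α_err ✓ (single-error assumption holds).
Step 4: error magnitude e = S_0/v_4 = S_0·∏_{j≠4}(α_4 − α_j) = 2·6 = 12 ≡ 12 (mod 13).
Step 5: correct position 4: c_4 = r_4 − e = 1 − 12 ≡ 2 (mod 13). Hence c = [5, 6, 3, 2, 0].
  Check: interpolating c through the α_i gives m(x) = 11 + 9·x (degree < 2) with m(α_i) = c_i for every i, so c is indeed a codeword.


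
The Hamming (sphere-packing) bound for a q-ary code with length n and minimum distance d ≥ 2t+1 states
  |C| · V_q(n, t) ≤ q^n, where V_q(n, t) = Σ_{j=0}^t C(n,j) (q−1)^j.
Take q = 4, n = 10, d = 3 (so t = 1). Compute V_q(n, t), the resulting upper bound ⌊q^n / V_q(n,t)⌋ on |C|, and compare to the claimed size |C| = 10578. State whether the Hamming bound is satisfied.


V_q(n, t) = 31, q^n = 1048576, Hamming bound = 33825, |C| = 10578 ≤ bound (satisfied).

Step 1: Compute V_q(n, t) = Σ_{j=0}^1 C(n, j) (q−1)^j.
  j = 0: C(10,0)·(3)^0 = 1·1 = 1.
  j = 1: C(10,1)·(3)^1 = 10·3 = 30.
  V_q(n, t) = 1 + 30 = 31.
Step 2: q^n = 4^10 = 1048576.
Step 3: Hamming bound ⌊q^n / V_q(n,t)⌋ = ⌊1048576/31⌋ = 33825.
Step 4: Compare |C| = 10578 to 33825: satisfied.
The claimed |C| lies below the Hamming bound.


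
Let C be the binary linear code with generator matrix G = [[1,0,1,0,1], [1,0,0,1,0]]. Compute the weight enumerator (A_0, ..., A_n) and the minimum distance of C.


Weight distribution: A_0 = 1, A_2 = 1, A_3 = 2. Minimum distance d = 2.

Enumerate all 2^2 = 4 messages m ∈ F_2^2.
For each, compute codeword c = mG in F_2^5, then tally its weight.
  m = 00 → c = 00000, weight = 0.
  m = 10 → c = 10101, weight = 3.
  m = 01 → c = 10010, weight = 2.
  m = 11 → c = 00111, weight = 3.
Tally weights:
  weight 0: 1 codewords.
  weight 2: 1 codewords.
  weight 3: 2 codewords.
Minimum distance d = smallest w > 0 with A_w > 0 = 2.
Sanity: Σ A_w = 4 = 2^2 = 4 ✓.


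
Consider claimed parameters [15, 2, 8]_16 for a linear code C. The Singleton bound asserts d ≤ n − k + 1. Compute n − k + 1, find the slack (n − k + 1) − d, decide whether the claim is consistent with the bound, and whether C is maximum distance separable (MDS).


Singleton RHS = n − k + 1 = 14, slack = 6, bound satisfied, not MDS.

Singleton bound: d ≤ n − k + 1.
Here n = 15, k = 2, so n − k + 1 = 14.
Given d = 8, check d ≤ 14: YES.
Slack = (n − k + 1) − d = 6.
The code is NOT MDS (slack = 6 > 0).
Description: the claimed parameters are [15, 2, 8]_16; such a code would be non-MDS.


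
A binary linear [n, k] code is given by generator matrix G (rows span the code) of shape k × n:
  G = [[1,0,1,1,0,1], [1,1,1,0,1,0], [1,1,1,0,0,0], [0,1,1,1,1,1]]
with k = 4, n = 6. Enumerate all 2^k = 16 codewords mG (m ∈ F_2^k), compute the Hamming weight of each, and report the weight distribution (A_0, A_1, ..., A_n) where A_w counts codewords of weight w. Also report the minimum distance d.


Weight distribution: A_0 = 1, A_1 = 2, A_2 = 2, A_3 = 4, A_4 = 5, A_5 = 2. Minimum distance d = 1.

Enumerate all 2^4 = 16 messages m ∈ F_2^4.
For each, compute codeword c = mG in F_2^6, then tally its weight.
  m = 0000 → c = 000000, weight = 0.
  m = 1000 → c = 101101, weight = 4.
  m = 0100 → c = 111010, weight = 4.
  m = 1100 → c = 010111, weight = 4.
  m = 0010 → c = 111000, weight = 3.
  m = 1010 → c = 010101, weight = 3.
  m = 0110 → c = 000010, weight = 1.
  m = 1110 → c = 101111, weight = 5.
  m = 0001 → c = 011111, weight = 5.
  m = 1001 → c = 110010, weight = 3.
  m = 0101 → c = 100101, weight = 3.
  m = 1101 → c = 001000, weight = 1.
  m = 0011 → c = 100111, weight = 4.
  m = 1011 → c = 001010, weight = 2.
  m = 0111 → c = 011101, weight = 4.
  m = 1111 → c = 110000, weight = 2.
Tally weights:
  weight 0: 1 codewords.
  weight 1: 2 codewords.
  weight 2: 2 codewords.
  weight 3: 4 codewords.
  weight 4: 5 codewords.
  weight 5: 2 codewords.
Minimum distance d = smallest w > 0 with A_w > 0 = 1.
Sanity: Σ A_w = 16 = 2^4 = 16 ✓.
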